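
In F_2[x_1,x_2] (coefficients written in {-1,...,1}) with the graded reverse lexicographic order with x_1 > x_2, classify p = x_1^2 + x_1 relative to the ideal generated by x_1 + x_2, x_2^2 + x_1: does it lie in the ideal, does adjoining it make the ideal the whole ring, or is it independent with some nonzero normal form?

First compute the reduced Gröbner basis of I by Buchberger's algorithm.
f_1 = x_1 + x_2, LT = x_1.
f_2 = x_2^2 + x_1, LT = x_2^2.

S(f_1,f_2): leading monomials are coprime, so the S-polynomial reduces to 0 (Buchberger's first criterion).
Every S-polynomial of the final basis reduces to 0, so we have a Gröbner basis.
Inter-reduce: drop elements whose leading term is divisible by another's, tail-reduce, and make monic.
Reduced Gröbner basis: {x_2^2 + x_2, x_1 + x_2}.
Label its elements g_1 = x_2^2 + x_2, g_2 = x_1 + x_2.

Reduce p = x_1^2 + x_1 modulo G:
  leading term x_1^2: subtract (x_1)·g_2 from x_1^2 + x_1 → x_1x_2 + x_1
  leading term x_1x_2: subtract (x_2)·g_2 from x_1x_2 + x_1 → x_2^2 + x_1
  leading term x_2^2: subtract (1)·g_1 from x_2^2 + x_1 → x_1 + x_2
  leading term x_1: subtract (1)·g_2 from x_1 + x_2 → 0
  normal form = 0.
Since the normal form is 0, p ∈ I.

The remainder on division by a Gröbner basis is unique — it is the normal form.

x_1^2 + x_1 lies in I (it reduces to 0).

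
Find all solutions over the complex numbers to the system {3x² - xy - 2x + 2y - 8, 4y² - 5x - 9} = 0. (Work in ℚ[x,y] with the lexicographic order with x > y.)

{(-55/36, -7/12), (-1, 1), (2, -sqrt(19)/2), (2, sqrt(19)/2)}

Compute a lex Gröbner basis by Buchberger's algorithm.
f_1 = 3x² - xy - 2x + 2y - 8, LT = x².
f_2 = -5x + 4y² - 9, LT = x.

S(f_1,f_2): lcm = x². S = ⅘xy² - ⅓xy - 37/15x + ⅔y - 8/3.
  leading term xy²: subtract (-4/25y²)·f_2 from ⅘xy² - ⅓xy - 37/15x + ⅔y - 8/3 → -⅓xy - 37/15x + 16/25y⁴ - 36/25y² + ⅔y - 8/3
  leading term xy: subtract (1/15y)·f_2 from -⅓xy - 37/15x + 16/25y⁴ - 36/25y² + ⅔y - 8/3 → -37/15x + 16/25y⁴ - 4/15y³ - 36/25y² + 19/15y - 8/3
  leading term x: subtract (37/75)·f_2 from -37/15x + 16/25y⁴ - 4/15y³ - 36/25y² + 19/15y - 8/3 → 16/25y⁴ - 4/15y³ - 256/75y² + 19/15y + 133/75
  leading term y⁴: no divisor's leading term divides it; move 16/25y⁴ to the remainder.
  leading term y³: no divisor's leading term divides it; move -4/15y³ to the remainder.
  leading term y²: no divisor's leading term divides it; move -256/75y² to the remainder.
  leading term y: no divisor's leading term divides it; move 19/15y to the remainder.
  leading term 1: no divisor's leading term divides it; move 133/75 to the remainder.
  remainder 16/25y⁴ - 4/15y³ - 256/75y² + 19/15y + 133/75 ≠ 0; add h_3 = 16/25y⁴ - 4/15y³ - 256/75y² + 19/15y + 133/75 to the basis.

S(f_1,h_3): leading monomials are coprime, so the S-polynomial reduces to 0 (Buchberger's first criterion).
S(f_2,h_3): leading monomials are coprime, so the S-polynomial reduces to 0 (Buchberger's first criterion).
Every S-polynomial of the final basis reduces to 0, so we have a Gröbner basis.
Inter-reduce: drop elements whose leading term is divisible by another's, tail-reduce, and make monic.
Reduced Gröbner basis: {x - ⅘y² + 9/5, y⁴ - 5/12y³ - 16/3y² + 95/48y + 133/48}.

Elimination: the polynomial y⁴ - 5/12y³ - 16/3y² + 95/48y + 133/48 lies in the elimination ideal for y, so y ∈ {-7/12, 1, -sqrt(19)/2, sqrt(19)/2}. For each such y, the remaining basis elements (now univariate) give the rest of the solution.
  y = -7/12: the earlier basis element becomes x + 55/36 = 0, giving x = -55/36 — point (-55/36, -7/12).
  y = 1: the earlier basis element becomes x + 1 = 0, giving x = -1 — point (-1, 1).
  y = -sqrt(19)/2: the earlier basis element becomes x - 2 = 0, giving x = 2 — point (2, -sqrt(19)/2).
  y = sqrt(19)/2: the earlier basis element becomes x - 2 = 0, giving x = 2 — point (2, sqrt(19)/2).
Check: every point annihilates each of the original generators.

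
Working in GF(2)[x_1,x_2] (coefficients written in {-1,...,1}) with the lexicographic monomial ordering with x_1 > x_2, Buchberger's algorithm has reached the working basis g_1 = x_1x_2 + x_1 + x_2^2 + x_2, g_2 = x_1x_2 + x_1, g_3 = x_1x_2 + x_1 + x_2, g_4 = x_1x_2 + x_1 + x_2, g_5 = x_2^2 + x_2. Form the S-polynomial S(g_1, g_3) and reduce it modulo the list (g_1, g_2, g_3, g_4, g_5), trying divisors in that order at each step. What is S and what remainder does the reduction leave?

lcm(LM(g_1), LM(g_3)) = x_1x_2.
S = (lcm/LT(g_1))·g_1 − (lcm/LT(g_3))·g_3 = x_2^2.
Reduce S modulo (g_1, g_2, g_3, g_4, g_5) in that order:
  leading term x_2^2: subtract (1)·g_5 from x_2^2 → x_2
  leading term x_2: no divisor's leading term divides it; move x_2 to the remainder.
The remainder x_2 is nonzero, so it would be added as the next basis element.
An S-polynomial is built so that the two leading terms cancel; whether anything survives reduction is exactly the Gröbner-basis criterion.

S(g_1, g_3) = x_2^2; remainder on division = x_2.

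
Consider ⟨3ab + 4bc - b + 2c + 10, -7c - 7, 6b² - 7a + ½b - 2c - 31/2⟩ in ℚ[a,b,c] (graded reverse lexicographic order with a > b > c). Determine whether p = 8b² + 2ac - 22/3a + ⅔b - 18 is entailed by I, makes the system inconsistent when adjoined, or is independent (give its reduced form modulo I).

8b² + 2ac - 22/3a + ⅔b - 18 lies in I (it reduces to 0).

First compute the reduced Gröbner basis of I by Buchberger's algorithm.
f_1 = 3ab + 4bc - b + 2c + 10, LT = ab.
f_2 = -7c - 7, LT = c.
f_3 = 6b² - 7a + ½b - 2c - 31/2, LT = b².

S(f_1,f_3): lcm = ab². S = 4/3b²c + 7/6a² - 1/12ab - ⅓b² + ⅓ac + ⅔bc + 31/12a + 10/3b.
  reduce S modulo (f_1, f_2, f_3):
  remainder 7/6a² + 11/36a + 8/3b - 127/36 ≠ 0; add h_4 = 7/6a² + 11/36a + 8/3b - 127/36 to the basis.

The other S-polynomials (S(f_1,f_2), S(f_2,f_3), S(f_1,h_4), S(f_2,h_4), S(f_3,h_4)) all reduce to 0 modulo the current basis, so we have a Gröbner basis.
Inter-reduce: drop elements whose leading term is divisible by another's, tail-reduce, and make monic.
Reduced Gröbner basis: {a² + 11/42a + 16/7b - 127/42, ab - 5/3b + 8/3, b² - 7/6a + 1/12b - 9/4, c + 1}.
Label its elements g_1 = a² + 11/42a + 16/7b - 127/42, g_2 = ab - 5/3b + 8/3, g_3 = b² - 7/6a + 1/12b - 9/4, g_4 = c + 1.

Reduce p = 8b² + 2ac - 22/3a + ⅔b - 18 modulo G:
  leading term b²: subtract (8)·g_3 from 8b² + 2ac - 22/3a + ⅔b - 18 → 2ac + 2a
  leading term ac: subtract (2a)·g_4 from 2ac + 2a → 0
  normal form = 0.
Since the normal form is 0, p ∈ I.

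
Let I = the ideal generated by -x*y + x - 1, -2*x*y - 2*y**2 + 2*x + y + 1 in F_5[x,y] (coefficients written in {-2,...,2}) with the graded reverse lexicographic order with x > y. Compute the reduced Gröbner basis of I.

G = {y**2 + 2*y + 1, x + y - 2}

Buchberger's algorithm terminates because the ascending chain of leading-term ideals stabilizes.

f_1 = -x*y + x - 1, LT = x*y.
f_2 = -2*x*y - 2*y**2 + 2*x + y + 1, LT = x*y.

S(f_1,f_2): lcm = x*y. S = -y**2 - 2*y - 1.
  leading term y**2: no divisor's leading term divides it; move -y**2 to the remainder.
  leading term y: no divisor's leading term divides it; move -2*y to the remainder.
  leading term 1: no divisor's leading term divides it; move -1 to the remainder.
  remainder -y**2 - 2*y - 1 ≠ 0; add g_3 = -y**2 - 2*y - 1 to the basis.

S(f_1,g_3): lcm = x*y**2. S = 2*x*y - x + y.
  leading term x*y: subtract (-2)·f_1 from 2*x*y - x + y → x + y - 2
  leading term x: no divisor's leading term divides it; move x to the remainder.
  leading term y: no divisor's leading term divides it; move y to the remainder.
  leading term 1: no divisor's leading term divides it; move -2 to the remainder.
  remainder x + y - 2 ≠ 0; add g_4 = x + y - 2 to the basis.

The other S-polynomials (S(f_2,g_3), S(f_1,g_4), S(f_2,g_4), S(g_3,g_4)) all reduce to 0 modulo the current basis, so we have a Gröbner basis.
Inter-reduce: drop elements whose leading term is divisible by another's, tail-reduce, and make monic.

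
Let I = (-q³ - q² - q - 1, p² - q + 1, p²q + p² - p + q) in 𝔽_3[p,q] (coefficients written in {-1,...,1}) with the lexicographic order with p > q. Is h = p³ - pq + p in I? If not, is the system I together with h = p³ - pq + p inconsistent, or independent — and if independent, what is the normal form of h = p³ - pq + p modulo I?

p³ - pq + p lies in I (it reduces to 0).

First compute the reduced Gröbner basis of I by Buchberger's algorithm.
f_1 = -q³ - q² - q - 1, LT = q³.
f_2 = p² - q + 1, LT = p².
f_3 = p²q + p² - p + q, LT = p²q.

S(f_1,f_3): lcm = p²q³. S = p²q + p² + pq² - q³.
  leading term p²q: subtract (q)·f_2 from p²q + p² + pq² - q³ → p² + pq² - q³ + q² - q
  leading term p²: subtract (1)·f_2 from p² + pq² - q³ + q² - q → pq² - q³ + q² - 1
  leading term pq²: no divisor's leading term divides it; move pq² to the remainder.
  leading term q³: subtract (1)·f_1 from -q³ + q² - 1 → -q² + q
  leading term q²: no divisor's leading term divides it; move -q² to the remainder.
  leading term q: no divisor's leading term divides it; move q to the remainder.
  remainder pq² - q² + q ≠ 0; add k_4 = pq² - q² + q to the basis.

S(f_2,f_3): lcm = p²q. S = -p² + p - q².
  leading term p²: subtract (-1)·f_2 from -p² + p - q² → p - q² - q + 1
  leading term p: no divisor's leading term divides it; move p to the remainder.
  leading term q²: no divisor's leading term divides it; move -q² to the remainder.
  leading term q: no divisor's leading term divides it; move -q to the remainder.
  leading term 1: no divisor's leading term divides it; move 1 to the remainder.
  remainder p - q² - q + 1 ≠ 0; add k_5 = p - q² - q + 1 to the basis.

S(f_2,k_4): lcm = p²q². S = pq² - pq - q³ + q².
  leading term pq²: subtract (1)·k_4 from pq² - pq - q³ + q² → -pq - q³ - q² - q
  leading term pq: subtract (-q)·k_5 from -pq - q³ - q² - q → q³ + q²
  leading term q³: subtract (-1)·f_1 from q³ + q² → -q - 1
  leading term q: no divisor's leading term divides it; move -q to the remainder.
  leading term 1: no divisor's leading term divides it; move -1 to the remainder.
  remainder -q - 1 ≠ 0; add k_6 = -q - 1 to the basis.

The other S-polynomials (S(f_1,f_2), S(f_1,k_4), S(f_3,k_4), S(f_1,k_5), S(f_2,k_5), S(f_3,k_5), S(k_4,k_5), S(f_1,k_6), S(f_2,k_6), S(f_3,k_6), S(k_4,k_6), S(k_5,k_6)) all reduce to 0 modulo the current basis, so we have a Gröbner basis.
Inter-reduce: drop elements whose leading term is divisible by another's, tail-reduce, and make monic.
Reduced Gröbner basis: {p + 1, q + 1}.
Label its elements g_1 = p + 1, g_2 = q + 1.

Reduce h = p³ - pq + p modulo G:
  leading term p³: subtract (p²)·g_1 from p³ - pq + p → -p² - pq + p
  leading term p²: subtract (-p)·g_1 from -p² - pq + p → -pq - p
  leading term pq: subtract (-q)·g_1 from -pq - p → -p + q
  leading term p: subtract (-1)·g_1 from -p + q → q + 1
  leading term q: subtract (1)·g_2 from q + 1 → 0
  normal form = 0.
Since the normal form is 0, h ∈ I.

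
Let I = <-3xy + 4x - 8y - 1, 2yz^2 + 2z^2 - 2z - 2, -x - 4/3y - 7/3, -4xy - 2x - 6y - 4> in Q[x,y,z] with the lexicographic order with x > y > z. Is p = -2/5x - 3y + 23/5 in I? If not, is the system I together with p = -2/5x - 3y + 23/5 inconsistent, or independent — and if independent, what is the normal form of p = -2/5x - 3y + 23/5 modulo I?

First compute the reduced Gröbner basis of I by Buchberger's algorithm.
f_1 = -3xy + 4x - 8y - 1, LT = xy.
f_2 = 2yz^2 + 2z^2 - 2z - 2, LT = yz^2.
f_3 = -x - 4/3y - 7/3, LT = x.
f_4 = -4xy - 2x - 6y - 4, LT = xy.

S(f_1,f_2): lcm = xyz^2. S = -7/3xz^2 + xz + x + 8/3yz^2 + 1/3z^2.
  reduce S modulo (f_1, f_2, f_3, f_4):
  remainder -4/3yz - 4/3y + 31/9z + 31/9 ≠ 0; add h_5 = -4/3yz - 4/3y + 31/9z + 31/9 to the basis.

S(f_1,f_3): lcm = xy. S = -4/3x - 4/3y^2 + 1/3y + 1/3.
  reduce S modulo (f_1, f_2, f_3, f_4, h_5):
  remainder -4/3y^2 + 19/9y + 31/9 ≠ 0; add h_6 = -4/3y^2 + 19/9y + 31/9 to the basis.

S(f_1,f_4): lcm = xy. S = -11/6x + 7/6y - 2/3.
  reduce S modulo (f_1, f_2, f_3, f_4, h_5, h_6):
  remainder 65/18y + 65/18 ≠ 0; add h_7 = 65/18y + 65/18 to the basis.

S(f_2,f_4): lcm = xyz^2. S = 1/2xz^2 - xz - x - 3/2yz^2 - z^2.
  reduce S modulo (f_1, f_2, f_3, f_4, h_5, h_6, h_7):
  remainder 65/18z + 65/18 ≠ 0; add h_8 = 65/18z + 65/18 to the basis.

The other S-polynomials (S(f_2,f_3), S(f_3,f_4), S(f_1,h_5), S(f_2,h_5), S(f_3,h_5), S(f_4,h_5), S(f_1,h_6), S(f_2,h_6), S(f_3,h_6), S(f_4,h_6), S(h_5,h_6), S(f_1,h_7), S(f_2,h_7), S(f_3,h_7), S(f_4,h_7), S(h_5,h_7), S(h_6,h_7), S(f_1,h_8), S(f_2,h_8), S(f_3,h_8), S(f_4,h_8), S(h_5,h_8), S(h_6,h_8), S(h_7,h_8)) all reduce to 0 modulo the current basis, so we have a Gröbner basis.
Inter-reduce: drop elements whose leading term is divisible by another's, tail-reduce, and make monic.
Reduced Gröbner basis: {x + 1, y + 1, z + 1}.
Label its elements g_1 = x + 1, g_2 = y + 1, g_3 = z + 1.

Reduce p = -2/5x - 3y + 23/5 modulo G:
  leading term x: subtract (-2/5)·g_1 from -2/5x - 3y + 23/5 → -3y + 5
  leading term y: subtract (-3)·g_2 from -3y + 5 → 8
  leading term 1: no divisor's leading term divides it; move 8 to the remainder.
  normal form = 8.
The normal form is nonzero, so p ∉ I. Since p minus its normal form lies in I, I + (p) = I + (r) where r = 8; decide whether this ideal is the whole ring.
Here r = 8 is a nonzero constant, hence a unit: 1 ∈ I + (p), the Gröbner basis of I + (p) is {1}, and the enlarged system has no common solution — adjoining p is inconsistent.

Adjoining -2/5x - 3y + 23/5 makes the ideal the whole ring: the system is inconsistent.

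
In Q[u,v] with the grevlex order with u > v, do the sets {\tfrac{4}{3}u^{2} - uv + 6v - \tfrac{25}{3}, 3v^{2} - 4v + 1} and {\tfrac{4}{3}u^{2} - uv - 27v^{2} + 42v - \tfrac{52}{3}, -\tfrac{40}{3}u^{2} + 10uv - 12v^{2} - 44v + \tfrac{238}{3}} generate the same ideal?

Yes, the ideals are equal.

Equality of ideals is decidable: compute both reduced Gröbner bases (unique for the ordering) and check whether they agree.
Buchberger on the first generating set:
f_1 = \tfrac{4}{3}u^{2} - uv + 6v - \tfrac{25}{3}, LT = u^{2}.
f_2 = 3v^{2} - 4v + 1, LT = v^{2}.

The S-polynomials (S(f_1,f_2)) all reduce to 0 modulo the current basis, so we have a Gröbner basis.
Inter-reduce: drop elements whose leading term is divisible by another's, tail-reduce, and make monic.
Reduced Gröbner basis: {u^{2} - \tfrac{3}{4}uv + \tfrac{9}{2}v - \tfrac{25}{4}, v^{2} - \tfrac{4}{3}v + \tfrac{1}{3}}.

Buchberger on the second generating set:
h_1 = \tfrac{4}{3}u^{2} - uv - 27v^{2} + 42v - \tfrac{52}{3}, LT = u^{2}.
h_2 = -\tfrac{40}{3}u^{2} + 10uv - 12v^{2} - 44v + \tfrac{238}{3}, LT = u^{2}.

S(h_1,h_2): lcm = u^{2}. S = -\tfrac{423}{20}v^{2} + \tfrac{141}{5}v - \tfrac{141}{20}.
  reduce S modulo (h_1, h_2):
  remainder -\tfrac{423}{20}v^{2} + \tfrac{141}{5}v - \tfrac{141}{20} ≠ 0; add k_3 = -\tfrac{423}{20}v^{2} + \tfrac{141}{5}v - \tfrac{141}{20} to the basis.

The other S-polynomials (S(h_1,k_3), S(h_2,k_3)) all reduce to 0 modulo the current basis, so we have a Gröbner basis.
Inter-reduce: drop elements whose leading term is divisible by another's, tail-reduce, and make monic.
Reduced Gröbner basis: {u^{2} - \tfrac{3}{4}uv + \tfrac{9}{2}v - \tfrac{25}{4}, v^{2} - \tfrac{4}{3}v + \tfrac{1}{3}}.

Same reduced basis, so the two generating sets span the same ideal.
The same test decides containment: I ⊆ J iff every generator of I reduces to 0 modulo a Gröbner basis of J.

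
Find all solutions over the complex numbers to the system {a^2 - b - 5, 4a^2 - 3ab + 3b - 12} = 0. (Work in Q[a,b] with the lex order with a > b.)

{(3, 4), (-1/3 + 2*sqrt(7)/3, -16/9 - 4*sqrt(7)/9), (-2*sqrt(7)/3 - 1/3, -16/9 + 4*sqrt(7)/9)}

Compute a lex Gröbner basis by Buchberger's algorithm.
f_1 = a^2 - b - 5, LT = a^2.
f_2 = 4a^2 - 3ab + 3b - 12, LT = a^2.

S(f_1,f_2): lcm = a^2. S = 3/4ab - 7/4b - 2.
  leading term ab: no divisor's leading term divides it; move 3/4ab to the remainder.
  leading term b: no divisor's leading term divides it; move -7/4b to the remainder.
  leading term 1: no divisor's leading term divides it; move -2 to the remainder.
  remainder 3/4ab - 7/4b - 2 ≠ 0; add h_3 = 3/4ab - 7/4b - 2 to the basis.

S(f_1,h_3): lcm = a^2b. S = 7/3ab + 8/3a - b^2 - 5b.
  leading term ab: subtract (28/9)·h_3 from 7/3ab + 8/3a - b^2 - 5b → 8/3a - b^2 + 4/9b + 56/9
  leading term a: no divisor's leading term divides it; move 8/3a to the remainder.
  leading term b^2: no divisor's leading term divides it; move -b^2 to the remainder.
  leading term b: no divisor's leading term divides it; move 4/9b to the remainder.
  leading term 1: no divisor's leading term divides it; move 56/9 to the remainder.
  remainder 8/3a - b^2 + 4/9b + 56/9 ≠ 0; add h_4 = 8/3a - b^2 + 4/9b + 56/9 to the basis.

S(h_3,h_4): lcm = ab. S = 3/8b^3 - 1/6b^2 - 14/3b - 8/3.
  leading term b^3: no divisor's leading term divides it; move 3/8b^3 to the remainder.
  leading term b^2: no divisor's leading term divides it; move -1/6b^2 to the remainder.
  leading term b: no divisor's leading term divides it; move -14/3b to the remainder.
  leading term 1: no divisor's leading term divides it; move -8/3 to the remainder.
  remainder 3/8b^3 - 1/6b^2 - 14/3b - 8/3 ≠ 0; add h_5 = 3/8b^3 - 1/6b^2 - 14/3b - 8/3 to the basis.

The other S-polynomials (S(f_2,h_3), S(f_1,h_4), S(f_2,h_4), S(f_1,h_5), S(f_2,h_5), S(h_3,h_5), S(h_4,h_5)) all reduce to 0 modulo the current basis, so we have a Gröbner basis.
Inter-reduce: drop elements whose leading term is divisible by another's, tail-reduce, and make monic.
Reduced Gröbner basis: {a - 3/8b^2 + 1/6b + 7/3, b^3 - 4/9b^2 - 112/9b - 64/9}.

Elimination: the polynomial b^3 - 4/9b^2 - 112/9b - 64/9 lies in the elimination ideal for b, so b ∈ {4, -16/9 - 4*sqrt(7)/9, -16/9 + 4*sqrt(7)/9}. For each such b, the remaining basis elements (now univariate) give the rest of the solution.
  b = 4: the earlier basis element becomes a - 3 = 0, giving a = 3 — point (3, 4).
  b = -16/9 - 4*sqrt(7)/9: the earlier basis element becomes a - 2*sqrt(7)/3 + 1/3 = 0, giving a = -1/3 + 2*sqrt(7)/3 — point (-1/3 + 2*sqrt(7)/3, -16/9 - 4*sqrt(7)/9).
  b = -16/9 + 4*sqrt(7)/9: the earlier basis element becomes a + 1/3 + 2*sqrt(7)/3 = 0, giving a = -2*sqrt(7)/3 - 1/3 — point (-2*sqrt(7)/3 - 1/3, -16/9 + 4*sqrt(7)/9).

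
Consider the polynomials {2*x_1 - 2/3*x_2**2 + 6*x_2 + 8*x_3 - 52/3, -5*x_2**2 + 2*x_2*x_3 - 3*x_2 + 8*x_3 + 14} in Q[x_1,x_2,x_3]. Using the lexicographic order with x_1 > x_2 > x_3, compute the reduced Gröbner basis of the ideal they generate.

G = {x_1 - 2/15*x_2*x_3 + 16/5*x_2 + 52/15*x_3 - 48/5, x_2**2 - 2/5*x_2*x_3 + 3/5*x_2 - 8/5*x_3 - 14/5}

f_1 = 2*x_1 - 2/3*x_2**2 + 6*x_2 + 8*x_3 - 52/3, LT = x_1.
f_2 = -5*x_2**2 + 2*x_2*x_3 - 3*x_2 + 8*x_3 + 14, LT = x_2**2.

The S-polynomials (S(f_1,f_2)) all reduce to 0 modulo the current basis, so we have a Gröbner basis.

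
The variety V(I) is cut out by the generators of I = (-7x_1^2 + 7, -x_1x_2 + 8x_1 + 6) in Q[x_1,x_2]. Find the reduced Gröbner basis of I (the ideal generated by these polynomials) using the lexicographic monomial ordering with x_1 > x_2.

The reduced Gröbner basis is the canonical form of the ideal for this ordering.

f_1 = -7x_1^2 + 7, LT = x_1^2.
f_2 = -x_1x_2 + 8x_1 + 6, LT = x_1x_2.

S(f_1,f_2): lcm = x_1^2x_2. S = 8x_1^2 + 6x_1 - x_2.
  leading term x_1^2: subtract (-8/7)·f_1 from 8x_1^2 + 6x_1 - x_2 → 6x_1 - x_2 + 8
  leading term x_1: no divisor's leading term divides it; move 6x_1 to the remainder.
  leading term x_2: no divisor's leading term divides it; move -x_2 to the remainder.
  leading term 1: no divisor's leading term divides it; move 8 to the remainder.
  remainder 6x_1 - x_2 + 8 ≠ 0; add g_3 = 6x_1 - x_2 + 8 to the basis.

S(f_2,g_3): lcm = x_1x_2. S = -8x_1 + 1/6x_2^2 - 4/3x_2 - 6.
  leading term x_1: subtract (-4/3)·g_3 from -8x_1 + 1/6x_2^2 - 4/3x_2 - 6 → 1/6x_2^2 - 8/3x_2 + 14/3
  leading term x_2^2: no divisor's leading term divides it; move 1/6x_2^2 to the remainder.
  leading term x_2: no divisor's leading term divides it; move -8/3x_2 to the remainder.
  leading term 1: no divisor's leading term divides it; move 14/3 to the remainder.
  remainder 1/6x_2^2 - 8/3x_2 + 14/3 ≠ 0; add g_4 = 1/6x_2^2 - 8/3x_2 + 14/3 to the basis.

The other S-polynomials (S(f_1,g_3), S(f_1,g_4), S(f_2,g_4), S(g_3,g_4)) all reduce to 0 modulo the current basis, so we have a Gröbner basis.
Inter-reduce: drop elements whose leading term is divisible by another's, tail-reduce, and make monic.

G = {x_1 - 1/6x_2 + 4/3, x_2^2 - 16x_2 + 28}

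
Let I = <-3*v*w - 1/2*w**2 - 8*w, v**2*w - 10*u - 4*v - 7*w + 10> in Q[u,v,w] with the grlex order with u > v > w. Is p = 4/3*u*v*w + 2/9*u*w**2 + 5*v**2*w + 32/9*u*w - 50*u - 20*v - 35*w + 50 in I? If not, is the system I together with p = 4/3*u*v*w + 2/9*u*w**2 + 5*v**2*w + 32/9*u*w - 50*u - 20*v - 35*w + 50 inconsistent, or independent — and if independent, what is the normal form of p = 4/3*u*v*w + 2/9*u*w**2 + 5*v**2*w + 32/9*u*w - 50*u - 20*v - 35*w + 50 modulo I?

4/3*u*v*w + 2/9*u*w**2 + 5*v**2*w + 32/9*u*w - 50*u - 20*v - 35*w + 50 lies in I (it reduces to 0).

First compute the reduced Gröbner basis of I by Buchberger's algorithm.
f_1 = -3*v*w - 1/2*w**2 - 8*w, LT = v*w.
f_2 = v**2*w - 10*u - 4*v - 7*w + 10, LT = v**2*w.

S(f_1,f_2): lcm = v**2*w. S = 1/6*v*w**2 + 8/3*v*w + 10*u + 4*v + 7*w - 10.
  leading term v*w**2: subtract (-1/18*w)·f_1 from 1/6*v*w**2 + 8/3*v*w + 10*u + 4*v + 7*w - 10 → -1/36*w**3 + 8/3*v*w - 4/9*w**2 + 10*u + 4*v + 7*w - 10
  leading term w**3: no divisor's leading term divides it; move -1/36*w**3 to the remainder.
  leading term v*w: subtract (-8/9)·f_1 from 8/3*v*w - 4/9*w**2 + 10*u + 4*v + 7*w - 10 → -8/9*w**2 + 10*u + 4*v - 1/9*w - 10
  leading term w**2: no divisor's leading term divides it; move -8/9*w**2 to the remainder.
  leading term u: no divisor's leading term divides it; move 10*u to the remainder.
  leading term v: no divisor's leading term divides it; move 4*v to the remainder.
  leading term w: no divisor's leading term divides it; move -1/9*w to the remainder.
  leading term 1: no divisor's leading term divides it; move -10 to the remainder.
  remainder -1/36*w**3 - 8/9*w**2 + 10*u + 4*v - 1/9*w - 10 ≠ 0; add h_3 = -1/36*w**3 - 8/9*w**2 + 10*u + 4*v - 1/9*w - 10 to the basis.

S(f_1,h_3): lcm = v*w**3. S = 1/6*w**4 - 32*v*w**2 + 8/3*w**3 + 360*u*v + 144*v**2 - 4*v*w - 360*v.
  leading term w**4: subtract (-6*w)·h_3 from 1/6*w**4 - 32*v*w**2 + 8/3*w**3 + 360*u*v + 144*v**2 - 4*v*w - 360*v → -32*v*w**2 - 8/3*w**3 + 360*u*v + 60*u*w + 144*v**2 + 20*v*w - 2/3*w**2 - 360*v - 60*w
  leading term v*w**2: subtract (32/3*w)·f_1 from -32*v*w**2 - 8/3*w**3 + 360*u*v + 60*u*w + 144*v**2 + 20*v*w - 2/3*w**2 - 360*v - 60*w → 8/3*w**3 + 360*u*v + 60*u*w + 144*v**2 + 20*v*w + 254/3*w**2 - 360*v - 60*w
  leading term w**3: subtract (-96)·h_3 from 8/3*w**3 + 360*u*v + 60*u*w + 144*v**2 + 20*v*w + 254/3*w**2 - 360*v - 60*w → 360*u*v + 60*u*w + 144*v**2 + 20*v*w - 2/3*w**2 + 960*u + 24*v - 212/3*w - 960
  leading term u*v: no divisor's leading term divides it; move 360*u*v to the remainder.
  leading term u*w: no divisor's leading term divides it; move 60*u*w to the remainder.
  leading term v**2: no divisor's leading term divides it; move 144*v**2 to the remainder.
  leading term v*w: subtract (-20/3)·f_1 from 20*v*w - 2/3*w**2 + 960*u + 24*v - 212/3*w - 960 → -4*w**2 + 960*u + 24*v - 124*w - 960
  leading term w**2: no divisor's leading term divides it; move -4*w**2 to the remainder.
  leading term u: no divisor's leading term divides it; move 960*u to the remainder.
  leading term v: no divisor's leading term divides it; move 24*v to the remainder.
  leading term w: no divisor's leading term divides it; move -124*w to the remainder.
  leading term 1: no divisor's leading term divides it; move -960 to the remainder.
  remainder 360*u*v + 60*u*w + 144*v**2 - 4*w**2 + 960*u + 24*v - 124*w - 960 ≠ 0; add h_4 = 360*u*v + 60*u*w + 144*v**2 - 4*w**2 + 960*u + 24*v - 124*w - 960 to the basis.

The other S-polynomials (S(f_2,h_3), S(f_1,h_4), S(f_2,h_4), S(h_3,h_4)) all reduce to 0 modulo the current basis, so we have a Gröbner basis.
Inter-reduce: drop elements whose leading term is divisible by another's, tail-reduce, and make monic.
Reduced Gröbner basis: {w**3 + 32*w**2 - 360*u - 144*v + 4*w + 360, u*v + 1/6*u*w + 2/5*v**2 - 1/90*w**2 + 8/3*u + 1/15*v - 31/90*w - 8/3, v*w + 1/6*w**2 + 8/3*w}.
Label its elements g_1 = w**3 + 32*w**2 - 360*u - 144*v + 4*w + 360, g_2 = u*v + 1/6*u*w + 2/5*v**2 - 1/90*w**2 + 8/3*u + 1/15*v - 31/90*w - 8/3, g_3 = v*w + 1/6*w**2 + 8/3*w.

Reduce p = 4/3*u*v*w + 2/9*u*w**2 + 5*v**2*w + 32/9*u*w - 50*u - 20*v - 35*w + 50 modulo G:
  leading term u*v*w: subtract (4/3*w)·g_2 from 4/3*u*v*w + 2/9*u*w**2 + 5*v**2*w + 32/9*u*w - 50*u - 20*v - 35*w + 50 → 67/15*v**2*w + 2/135*w**3 - 4/45*v*w + 62/135*w**2 - 50*u - 20*v - 283/9*w + 50
  leading term v**2*w: subtract (67/15*v)·g_3 from 67/15*v**2*w + 2/135*w**3 - 4/45*v*w + 62/135*w**2 - 50*u - 20*v - 283/9*w + 50 → -67/90*v*w**2 + 2/135*w**3 - 12*v*w + 62/135*w**2 - 50*u - 20*v - 283/9*w + 50
  leading term v*w**2: subtract (-67/90*w)·g_3 from -67/90*v*w**2 + 2/135*w**3 - 12*v*w + 62/135*w**2 - 50*u - 20*v - 283/9*w + 50 → 5/36*w**3 - 12*v*w + 22/9*w**2 - 50*u - 20*v - 283/9*w + 50
  leading term w**3: subtract (5/36)·g_1 from 5/36*w**3 - 12*v*w + 22/9*w**2 - 50*u - 20*v - 283/9*w + 50 → -12*v*w - 2*w**2 - 32*w
  leading term v*w: subtract (-12)·g_3 from -12*v*w - 2*w**2 - 32*w → 0
  normal form = 0.
Since the normal form is 0, p ∈ I.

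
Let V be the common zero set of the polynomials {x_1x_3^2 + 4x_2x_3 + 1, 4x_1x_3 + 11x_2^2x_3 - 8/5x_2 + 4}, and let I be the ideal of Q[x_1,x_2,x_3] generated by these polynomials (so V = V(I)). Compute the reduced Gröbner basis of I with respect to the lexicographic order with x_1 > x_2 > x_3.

This is the nonlinear analogue of row-reducing a linear system.

f_1 = x_1x_3^2 + 4x_2x_3 + 1, LT = x_1x_3^2.
f_2 = 4x_1x_3 + 11x_2^2x_3 - 8/5x_2 + 4, LT = x_1x_3.

S(f_1,f_2): lcm = x_1x_3^2. S = -11/4x_2^2x_3^2 + 22/5x_2x_3 - x_3 + 1.
  reduce S modulo (f_1, f_2):
  remainder -11/4x_2^2x_3^2 + 22/5x_2x_3 - x_3 + 1 ≠ 0; add g_3 = -11/4x_2^2x_3^2 + 22/5x_2x_3 - x_3 + 1 to the basis.

S(f_1,g_3): lcm = x_1x_2^2x_3^2. S = 8/5x_1x_2x_3 - 4/11x_1x_3 + 4/11x_1 + 4x_2^3x_3 + x_2^2.
  reduce S modulo (f_1, f_2, g_3):
  remainder 4/11x_1 - 2/5x_2^3x_3 + x_2^2x_3 + 41/25x_2^2 - 96/55x_2 + 4/11 ≠ 0; add g_4 = 4/11x_1 - 2/5x_2^3x_3 + x_2^2x_3 + 41/25x_2^2 - 96/55x_2 + 4/11 to the basis.

The other S-polynomials (S(f_2,g_3), S(f_1,g_4), S(f_2,g_4), S(g_3,g_4)) all reduce to 0 modulo the current basis, so we have a Gröbner basis.
Inter-reduce: drop elements whose leading term is divisible by another's, tail-reduce, and make monic.

G = {x_1 - 11/10x_2^3x_3 + 11/4x_2^2x_3 + 451/100x_2^2 - 24/5x_2 + 1, x_2^2x_3^2 - 8/5x_2x_3 + 4/11x_3 - 4/11}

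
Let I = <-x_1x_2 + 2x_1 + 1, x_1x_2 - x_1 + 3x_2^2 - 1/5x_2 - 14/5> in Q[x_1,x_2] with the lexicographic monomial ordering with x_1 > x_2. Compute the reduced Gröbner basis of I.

G = {x_1 + 3x_2^2 - 1/5x_2 - 9/5, x_2^3 - 31/15x_2^2 - 7/15x_2 + 23/15}

f_1 = -x_1x_2 + 2x_1 + 1, LT = x_1x_2.
f_2 = x_1x_2 - x_1 + 3x_2^2 - 1/5x_2 - 14/5, LT = x_1x_2.

S(f_1,f_2): lcm = x_1x_2. S = -x_1 - 3x_2^2 + 1/5x_2 + 9/5.
  leading term x_1: no divisor's leading term divides it; move -x_1 to the remainder.
  leading term x_2^2: no divisor's leading term divides it; move -3x_2^2 to the remainder.
  leading term x_2: no divisor's leading term divides it; move 1/5x_2 to the remainder.
  leading term 1: no divisor's leading term divides it; move 9/5 to the remainder.
  remainder -x_1 - 3x_2^2 + 1/5x_2 + 9/5 ≠ 0; add g_3 = -x_1 - 3x_2^2 + 1/5x_2 + 9/5 to the basis.

S(f_1,g_3): lcm = x_1x_2. S = -2x_1 - 3x_2^3 + 1/5x_2^2 + 9/5x_2 - 1.
  leading term x_1: subtract (2)·g_3 from -2x_1 - 3x_2^3 + 1/5x_2^2 + 9/5x_2 - 1 → -3x_2^3 + 31/5x_2^2 + 7/5x_2 - 23/5
  leading term x_2^3: no divisor's leading term divides it; move -3x_2^3 to the remainder.
  leading term x_2^2: no divisor's leading term divides it; move 31/5x_2^2 to the remainder.
  leading term x_2: no divisor's leading term divides it; move 7/5x_2 to the remainder.
  leading term 1: no divisor's leading term divides it; move -23/5 to the remainder.
  remainder -3x_2^3 + 31/5x_2^2 + 7/5x_2 - 23/5 ≠ 0; add g_4 = -3x_2^3 + 31/5x_2^2 + 7/5x_2 - 23/5 to the basis.

The other S-polynomials (S(f_2,g_3), S(f_1,g_4), S(f_2,g_4), S(g_3,g_4)) all reduce to 0 modulo the current basis, so we have a Gröbner basis.
Inter-reduce: drop elements whose leading term is divisible by another's, tail-reduce, and make monic.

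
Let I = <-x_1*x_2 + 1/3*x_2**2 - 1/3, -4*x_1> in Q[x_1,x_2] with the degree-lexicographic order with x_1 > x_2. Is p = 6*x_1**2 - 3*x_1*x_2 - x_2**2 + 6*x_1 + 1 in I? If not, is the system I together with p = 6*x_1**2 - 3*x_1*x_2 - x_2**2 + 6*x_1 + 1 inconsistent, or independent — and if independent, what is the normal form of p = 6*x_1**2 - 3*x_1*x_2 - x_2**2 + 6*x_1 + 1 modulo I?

First compute the reduced Gröbner basis of I by Buchberger's algorithm.
f_1 = -x_1*x_2 + 1/3*x_2**2 - 1/3, LT = x_1*x_2.
f_2 = -4*x_1, LT = x_1.

S(f_1,f_2): lcm = x_1*x_2. S = -1/3*x_2**2 + 1/3.
  leading term x_2**2: no divisor's leading term divides it; move -1/3*x_2**2 to the remainder.
  leading term 1: no divisor's leading term divides it; move 1/3 to the remainder.
  remainder -1/3*x_2**2 + 1/3 ≠ 0; add h_3 = -1/3*x_2**2 + 1/3 to the basis.

The other S-polynomials (S(f_1,h_3), S(f_2,h_3)) all reduce to 0 modulo the current basis, so we have a Gröbner basis.
Inter-reduce: drop elements whose leading term is divisible by another's, tail-reduce, and make monic.
Reduced Gröbner basis: {x_2**2 - 1, x_1}.
Label its elements g_1 = x_2**2 - 1, g_2 = x_1.

Reduce p = 6*x_1**2 - 3*x_1*x_2 - x_2**2 + 6*x_1 + 1 modulo G:
  leading term x_1**2: subtract (6*x_1)·g_2 from 6*x_1**2 - 3*x_1*x_2 - x_2**2 + 6*x_1 + 1 → -3*x_1*x_2 - x_2**2 + 6*x_1 + 1
  leading term x_1*x_2: subtract (-3*x_2)·g_2 from -3*x_1*x_2 - x_2**2 + 6*x_1 + 1 → -x_2**2 + 6*x_1 + 1
  leading term x_2**2: subtract (-1)·g_1 from -x_2**2 + 6*x_1 + 1 → 6*x_1
  leading term x_1: subtract (6)·g_2 from 6*x_1 → 0
  normal form = 0.
Since the normal form is 0, p ∈ I.

6*x_1**2 - 3*x_1*x_2 - x_2**2 + 6*x_1 + 1 lies in I (it reduces to 0).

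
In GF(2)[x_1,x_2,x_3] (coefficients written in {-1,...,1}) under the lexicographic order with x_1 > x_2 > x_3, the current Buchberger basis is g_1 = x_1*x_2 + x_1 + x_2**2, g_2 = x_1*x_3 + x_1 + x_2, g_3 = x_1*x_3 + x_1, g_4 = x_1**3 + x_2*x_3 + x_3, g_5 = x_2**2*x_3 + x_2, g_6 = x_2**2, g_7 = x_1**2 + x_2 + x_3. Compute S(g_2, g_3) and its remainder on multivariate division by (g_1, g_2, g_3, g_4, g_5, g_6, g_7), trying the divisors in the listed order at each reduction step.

S(g_2, g_3) = x_2; remainder on division = x_2.

lcm(LM(g_2), LM(g_3)) = x_1*x_3.
S = (lcm/LT(g_2))·g_2 − (lcm/LT(g_3))·g_3 = x_2.
Reduce S modulo (g_1, g_2, g_3, g_4, g_5, g_6, g_7) in that order:
  leading term x_2: no divisor's leading term divides it; move x_2 to the remainder.
The remainder x_2 is nonzero, so it would be added as the next basis element.
This is the inner loop of Buchberger's algorithm — each nonzero remainder becomes a new basis element.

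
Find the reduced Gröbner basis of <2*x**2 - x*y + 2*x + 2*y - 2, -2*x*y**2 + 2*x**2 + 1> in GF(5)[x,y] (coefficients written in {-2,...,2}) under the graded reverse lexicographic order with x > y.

f_1 = 2*x**2 - x*y + 2*x + 2*y - 2, LT = x**2.
f_2 = -2*x*y**2 + 2*x**2 + 1, LT = x*y**2.

S(f_1,f_2): lcm = x**2*y**2. S = 2*x*y**3 + x**3 + x*y**2 + y**3 - y**2 - 2*x.
  leading term x*y**3: subtract (-y)·f_2 from 2*x*y**3 + x**3 + x*y**2 + y**3 - y**2 - 2*x → x**3 + 2*x**2*y + x*y**2 + y**3 - y**2 - 2*x + y
  leading term x**3: subtract (-2*x)·f_1 from x**3 + 2*x**2*y + x*y**2 + y**3 - y**2 - 2*x + y → x*y**2 + y**3 - x**2 - x*y - y**2 - x + y
  leading term x*y**2: subtract (2)·f_2 from x*y**2 + y**3 - x**2 - x*y - y**2 - x + y → y**3 - x*y - y**2 - x + y - 2
  leading term y**3: no divisor's leading term divides it; move y**3 to the remainder.
  leading term x*y: no divisor's leading term divides it; move -x*y to the remainder.
  leading term y**2: no divisor's leading term divides it; move -y**2 to the remainder.
  leading term x: no divisor's leading term divides it; move -x to the remainder.
  leading term y: no divisor's leading term divides it; move y to the remainder.
  leading term 1: no divisor's leading term divides it; move -2 to the remainder.
  remainder y**3 - x*y - y**2 - x + y - 2 ≠ 0; add g_3 = y**3 - x*y - y**2 - x + y - 2 to the basis.

The other S-polynomials (S(f_1,g_3), S(f_2,g_3)) all reduce to 0 modulo the current basis, so we have a Gröbner basis.

G = {x*y**2 + 2*x*y + x + y + 1, y**3 - x*y - y**2 - x + y - 2, x**2 + 2*x*y + x + y - 1}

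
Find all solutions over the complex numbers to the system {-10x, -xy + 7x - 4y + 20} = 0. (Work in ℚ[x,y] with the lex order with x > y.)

Compute a lex Gröbner basis by Buchberger's algorithm.
f_1 = -10x, LT = x.
f_2 = -xy + 7x - 4y + 20, LT = xy.

S(f_1,f_2): lcm = xy. S = 7x - 4y + 20.
  leading term x: subtract (-7/10)·f_1 from 7x - 4y + 20 → -4y + 20
  leading term y: no divisor's leading term divides it; move -4y to the remainder.
  leading term 1: no divisor's leading term divides it; move 20 to the remainder.
  remainder -4y + 20 ≠ 0; add h_3 = -4y + 20 to the basis.

The other S-polynomials (S(f_1,h_3), S(f_2,h_3)) all reduce to 0 modulo the current basis, so we have a Gröbner basis.
Inter-reduce: drop elements whose leading term is divisible by another's, tail-reduce, and make monic.
Reduced Gröbner basis: {x, y - 5}.

Elimination: the polynomial y - 5 lies in the elimination ideal for y, so y ∈ {5}. For each such y, the remaining basis elements (now univariate) give the rest of the solution.
  y = 5: the earlier basis element becomes x = 0, giving x = 0 — point (0, 5).
Check: every point annihilates each of the original generators.

{(0, 5)}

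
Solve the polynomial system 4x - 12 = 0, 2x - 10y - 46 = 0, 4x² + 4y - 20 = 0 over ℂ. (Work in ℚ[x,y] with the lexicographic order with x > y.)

Compute a lex Gröbner basis by Buchberger's algorithm.
f_1 = 4x - 12, LT = x.
f_2 = 2x - 10y - 46, LT = x.
f_3 = 4x² + 4y - 20, LT = x².

S(f_1,f_2): lcm = x. S = 5y + 20.
  leading term y: no divisor's leading term divides it; move 5y to the remainder.
  leading term 1: no divisor's leading term divides it; move 20 to the remainder.
  remainder 5y + 20 ≠ 0; add h_4 = 5y + 20 to the basis.

The other S-polynomials (S(f_1,f_3), S(f_2,f_3), S(f_1,h_4), S(f_2,h_4), S(f_3,h_4)) all reduce to 0 modulo the current basis, so we have a Gröbner basis.
Inter-reduce: drop elements whose leading term is divisible by another's, tail-reduce, and make monic.
Reduced Gröbner basis: {x - 3, y + 4}.

The lex basis is triangular: the last element involves only y. Solving y + 4 = 0 gives y ∈ {-4}; substituting each value into the earlier elements determines the remaining variables.
  y = -4: the earlier basis element becomes x - 3 = 0, giving x = 3 — point (3, -4).
A lex Gröbner basis triangularizes the system, enabling back-substitution.

{(3, -4)}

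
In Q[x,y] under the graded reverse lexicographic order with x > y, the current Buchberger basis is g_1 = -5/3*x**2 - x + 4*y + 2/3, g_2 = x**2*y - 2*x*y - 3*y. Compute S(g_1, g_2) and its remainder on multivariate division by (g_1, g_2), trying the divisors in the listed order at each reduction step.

lcm(LM(g_1), LM(g_2)) = x**2*y.
S = (lcm/LT(g_1))·g_1 − (lcm/LT(g_2))·g_2 = 13/5*x*y - 12/5*y**2 + 13/5*y.
Reduce S modulo (g_1, g_2) in that order:
  leading term x*y: no divisor's leading term divides it; move 13/5*x*y to the remainder.
  leading term y**2: no divisor's leading term divides it; move -12/5*y**2 to the remainder.
  leading term y: no divisor's leading term divides it; move 13/5*y to the remainder.
The remainder 13/5*x*y - 12/5*y**2 + 13/5*y is nonzero, so it would be added as the next basis element.

S(g_1, g_2) = 13/5*x*y - 12/5*y**2 + 13/5*y; remainder on division = 13/5*x*y - 12/5*y**2 + 13/5*y.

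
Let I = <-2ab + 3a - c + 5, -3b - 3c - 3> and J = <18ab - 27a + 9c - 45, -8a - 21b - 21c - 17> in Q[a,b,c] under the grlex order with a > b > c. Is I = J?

Two ideals are equal iff their reduced Gröbner bases coincide (the reduced basis is unique for a fixed ordering).
Buchberger on the first generating set:
f_1 = -2ab + 3a - c + 5, LT = ab.
f_2 = -3b - 3c - 3, LT = b.

S(f_1,f_2): lcm = ab. S = -ac - 5/2a + 1/2c - 5/2.
  leading term ac: no divisor's leading term divides it; move -ac to the remainder.
  leading term a: no divisor's leading term divides it; move -5/2a to the remainder.
  leading term c: no divisor's leading term divides it; move 1/2c to the remainder.
  leading term 1: no divisor's leading term divides it; move -5/2 to the remainder.
  remainder -ac - 5/2a + 1/2c - 5/2 ≠ 0; add g_3 = -ac - 5/2a + 1/2c - 5/2 to the basis.

S(f_1,g_3): lcm = abc. S = -5/2ab - 3/2ac + 1/2bc + 1/2c^2 - 5/2b - 5/2c.
  leading term ab: subtract (5/4)·f_1 from -5/2ab - 3/2ac + 1/2bc + 1/2c^2 - 5/2b - 5/2c → -3/2ac + 1/2bc + 1/2c^2 - 15/4a - 5/2b - 5/4c - 25/4
  leading term ac: subtract (3/2)·g_3 from -3/2ac + 1/2bc + 1/2c^2 - 15/4a - 5/2b - 5/4c - 25/4 → 1/2bc + 1/2c^2 - 5/2b - 2c - 5/2
  leading term bc: subtract (-1/6c)·f_2 from 1/2bc + 1/2c^2 - 5/2b - 2c - 5/2 → -5/2b - 5/2c - 5/2
  leading term b: subtract (5/6)·f_2 from -5/2b - 5/2c - 5/2 → 0
  remainder 0.

S(f_2,g_3): leading monomials are coprime, so the S-polynomial reduces to 0 (Buchberger's first criterion).
Every S-polynomial of the final basis reduces to 0, so we have a Gröbner basis.
Inter-reduce: drop elements whose leading term is divisible by another's, tail-reduce, and make monic.
Reduced Gröbner basis: {ac + 5/2a - 1/2c + 5/2, b + c + 1}.

Buchberger on the second generating set:
h_1 = 18ab - 27a + 9c - 45, LT = ab.
h_2 = -8a - 21b - 21c - 17, LT = a.

S(h_1,h_2): lcm = ab. S = -21/8b^2 - 21/8bc - 3/2a - 17/8b + 1/2c - 5/2.
  leading term b^2: no divisor's leading term divides it; move -21/8b^2 to the remainder.
  leading term bc: no divisor's leading term divides it; move -21/8bc to the remainder.
  leading term a: subtract (3/16)·h_2 from -3/2a - 17/8b + 1/2c - 5/2 → 29/16b + 71/16c + 11/16
  leading term b: no divisor's leading term divides it; move 29/16b to the remainder.
  leading term c: no divisor's leading term divides it; move 71/16c to the remainder.
  leading term 1: no divisor's leading term divides it; move 11/16 to the remainder.
  remainder -21/8b^2 - 21/8bc + 29/16b + 71/16c + 11/16 ≠ 0; add k_3 = -21/8b^2 - 21/8bc + 29/16b + 71/16c + 11/16 to the basis.

S(h_1,k_3): lcm = ab^2. S = -abc - 17/21ab + 71/42ac + 1/2bc + 11/42a - 5/2b.
  leading term abc: subtract (-1/18c)·h_1 from -abc - 17/21ab + 71/42ac + 1/2bc + 11/42a - 5/2b → -17/21ab + 4/21ac + 1/2bc + 1/2c^2 + 11/42a - 5/2b - 5/2c
  leading term ab: subtract (-17/378)·h_1 from -17/21ab + 4/21ac + 1/2bc + 1/2c^2 + 11/42a - 5/2b - 5/2c → 4/21ac + 1/2bc + 1/2c^2 - 20/21a - 5/2b - 44/21c - 85/42
  leading term ac: subtract (-1/42c)·h_2 from 4/21ac + 1/2bc + 1/2c^2 - 20/21a - 5/2b - 44/21c - 85/42 → -20/21a - 5/2b - 5/2c - 85/42
  leading term a: subtract (5/42)·h_2 from -20/21a - 5/2b - 5/2c - 85/42 → 0
  remainder 0.

S(h_2,k_3): leading monomials are coprime, so the S-polynomial reduces to 0 (Buchberger's first criterion).
Every S-polynomial of the final basis reduces to 0, so we have a Gröbner basis.
Inter-reduce: drop elements whose leading term is divisible by another's, tail-reduce, and make monic.
Reduced Gröbner basis: {b^2 + bc - 29/42b - 71/42c - 11/42, a + 21/8b + 21/8c + 17/8}.

These differ, so the ideals are not equal.

No, the ideals differ.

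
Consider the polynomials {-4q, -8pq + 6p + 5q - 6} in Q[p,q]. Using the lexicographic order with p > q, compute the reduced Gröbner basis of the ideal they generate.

G = {p - 1, q}

f_1 = -4q, LT = q.
f_2 = -8pq + 6p + 5q - 6, LT = pq.

S(f_1,f_2): lcm = pq. S = 3/4p + 5/8q - 3/4.
  leading term p: no divisor's leading term divides it; move 3/4p to the remainder.
  leading term q: subtract (-5/32)·f_1 from 5/8q - 3/4 → -3/4
  leading term 1: no divisor's leading term divides it; move -3/4 to the remainder.
  remainder 3/4p - 3/4 ≠ 0; add g_3 = 3/4p - 3/4 to the basis.

The other S-polynomials (S(f_1,g_3), S(f_2,g_3)) all reduce to 0 modulo the current basis, so we have a Gröbner basis.
Inter-reduce: drop elements whose leading term is divisible by another's, tail-reduce, and make monic.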